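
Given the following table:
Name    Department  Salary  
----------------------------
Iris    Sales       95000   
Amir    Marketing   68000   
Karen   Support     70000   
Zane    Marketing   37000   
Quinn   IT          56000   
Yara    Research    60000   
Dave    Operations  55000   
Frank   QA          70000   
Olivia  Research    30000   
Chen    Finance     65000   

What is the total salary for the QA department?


QA department members:
  Frank: 70000
Total = 70000 = 70000

ANSWER: 70000


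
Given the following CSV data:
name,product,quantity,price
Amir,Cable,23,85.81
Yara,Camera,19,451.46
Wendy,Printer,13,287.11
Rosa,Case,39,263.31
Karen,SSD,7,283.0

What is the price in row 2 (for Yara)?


Row 2: Yara
Column 'price' = 451.46

ANSWER: 451.46


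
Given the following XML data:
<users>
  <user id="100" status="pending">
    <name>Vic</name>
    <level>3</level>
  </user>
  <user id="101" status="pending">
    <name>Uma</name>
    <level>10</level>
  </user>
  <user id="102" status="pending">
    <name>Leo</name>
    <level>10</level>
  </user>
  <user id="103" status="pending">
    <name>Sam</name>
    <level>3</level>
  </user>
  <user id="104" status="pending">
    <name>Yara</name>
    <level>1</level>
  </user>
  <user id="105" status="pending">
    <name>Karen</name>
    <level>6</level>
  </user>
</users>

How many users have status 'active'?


Counting users with status='active':
Count: 0

ANSWER: 0


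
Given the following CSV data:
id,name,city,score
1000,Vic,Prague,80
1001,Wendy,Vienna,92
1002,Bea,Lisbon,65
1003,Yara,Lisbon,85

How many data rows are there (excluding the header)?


Counting rows (excluding header):
Header: id,name,city,score
Data rows: 4

ANSWER: 4


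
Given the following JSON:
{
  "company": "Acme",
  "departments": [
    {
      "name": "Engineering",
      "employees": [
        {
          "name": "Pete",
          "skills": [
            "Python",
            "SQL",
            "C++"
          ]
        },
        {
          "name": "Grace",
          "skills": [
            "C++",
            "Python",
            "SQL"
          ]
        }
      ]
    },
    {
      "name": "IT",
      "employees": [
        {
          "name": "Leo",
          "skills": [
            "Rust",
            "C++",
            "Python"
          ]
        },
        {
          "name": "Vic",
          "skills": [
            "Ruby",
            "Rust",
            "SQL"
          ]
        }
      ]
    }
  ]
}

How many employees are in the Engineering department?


Path: departments[0].employees
Count: 2

ANSWER: 2


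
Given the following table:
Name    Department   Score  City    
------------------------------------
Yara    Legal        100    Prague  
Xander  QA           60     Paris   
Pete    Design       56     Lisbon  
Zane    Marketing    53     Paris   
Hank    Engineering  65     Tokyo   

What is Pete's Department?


Row 3: Pete
Department = Design

ANSWER: Design


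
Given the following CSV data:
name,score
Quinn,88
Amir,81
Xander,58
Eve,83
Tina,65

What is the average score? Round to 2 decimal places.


Scores: 88, 81, 58, 83, 65
Sum = 375
Count = 5
Average = 375 / 5 = 75.00

ANSWER: 75.00


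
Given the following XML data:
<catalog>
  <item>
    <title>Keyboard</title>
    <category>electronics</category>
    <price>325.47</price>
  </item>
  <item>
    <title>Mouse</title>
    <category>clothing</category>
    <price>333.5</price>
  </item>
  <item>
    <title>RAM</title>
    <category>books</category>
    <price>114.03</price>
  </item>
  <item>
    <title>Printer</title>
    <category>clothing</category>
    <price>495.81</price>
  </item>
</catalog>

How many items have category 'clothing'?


Scanning <item> elements for <category>clothing</category>:
  Item 2: Mouse -> MATCH
  Item 4: Printer -> MATCH
Count: 2

ANSWER: 2


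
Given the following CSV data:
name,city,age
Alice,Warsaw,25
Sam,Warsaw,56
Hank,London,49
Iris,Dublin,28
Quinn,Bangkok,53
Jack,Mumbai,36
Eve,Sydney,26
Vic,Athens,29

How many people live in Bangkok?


Scanning city column for 'Bangkok':
  Row 5: Quinn -> MATCH
Total matches: 1

ANSWER: 1


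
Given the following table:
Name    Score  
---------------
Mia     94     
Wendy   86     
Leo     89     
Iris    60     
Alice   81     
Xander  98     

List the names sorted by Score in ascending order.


Sorting by Score (ascending):
  Iris: 60
  Alice: 81
  Wendy: 86
  Leo: 89
  Mia: 94
  Xander: 98


ANSWER: Iris, Alice, Wendy, Leo, Mia, Xander


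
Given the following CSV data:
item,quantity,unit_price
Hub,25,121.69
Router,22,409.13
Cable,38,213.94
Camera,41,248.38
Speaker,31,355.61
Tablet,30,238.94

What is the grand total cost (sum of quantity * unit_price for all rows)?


Computing row totals:
  Hub: 25 * 121.69 = 3042.25
  Router: 22 * 409.13 = 9000.86
  Cable: 38 * 213.94 = 8129.72
  Camera: 41 * 248.38 = 10183.58
  Speaker: 31 * 355.61 = 11023.91
  Tablet: 30 * 238.94 = 7168.2
Grand total = 3042.25 + 9000.86 + 8129.72 + 10183.58 + 11023.91 + 7168.2 = 48548.52

ANSWER: 48548.52


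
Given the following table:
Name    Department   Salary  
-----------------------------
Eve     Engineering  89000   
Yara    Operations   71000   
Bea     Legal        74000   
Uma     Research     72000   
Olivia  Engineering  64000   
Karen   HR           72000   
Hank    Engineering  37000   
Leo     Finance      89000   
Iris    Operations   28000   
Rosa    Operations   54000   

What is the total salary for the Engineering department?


Engineering department members:
  Eve: 89000
  Olivia: 64000
  Hank: 37000
Total = 89000 + 64000 + 37000 = 190000

ANSWER: 190000


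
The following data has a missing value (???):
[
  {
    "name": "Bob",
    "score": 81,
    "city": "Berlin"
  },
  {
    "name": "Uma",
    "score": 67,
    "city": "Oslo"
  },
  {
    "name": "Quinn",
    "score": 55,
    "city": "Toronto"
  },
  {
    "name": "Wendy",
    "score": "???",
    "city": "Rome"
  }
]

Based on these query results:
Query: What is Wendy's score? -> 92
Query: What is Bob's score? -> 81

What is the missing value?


The missing value is Wendy's score
From query: Wendy's score = 92

ANSWER: 92


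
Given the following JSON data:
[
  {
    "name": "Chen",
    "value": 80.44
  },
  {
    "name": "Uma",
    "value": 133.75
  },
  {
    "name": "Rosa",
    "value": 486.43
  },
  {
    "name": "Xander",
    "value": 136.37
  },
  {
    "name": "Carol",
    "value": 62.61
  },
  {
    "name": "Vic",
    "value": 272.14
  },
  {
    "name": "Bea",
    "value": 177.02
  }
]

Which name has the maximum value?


Comparing values:
  Chen: 80.44
  Uma: 133.75
  Rosa: 486.43
  Xander: 136.37
  Carol: 62.61
  Vic: 272.14
  Bea: 177.02
Maximum: Rosa (486.43)

ANSWER: Rosa


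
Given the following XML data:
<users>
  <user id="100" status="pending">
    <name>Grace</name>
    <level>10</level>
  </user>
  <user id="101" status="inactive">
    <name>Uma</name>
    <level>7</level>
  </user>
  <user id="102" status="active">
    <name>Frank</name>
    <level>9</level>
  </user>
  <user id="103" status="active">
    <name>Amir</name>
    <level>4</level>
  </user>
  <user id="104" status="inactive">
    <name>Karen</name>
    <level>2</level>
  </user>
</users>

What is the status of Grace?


Finding user with name = Grace
user id="100" status="pending"

ANSWER: pending


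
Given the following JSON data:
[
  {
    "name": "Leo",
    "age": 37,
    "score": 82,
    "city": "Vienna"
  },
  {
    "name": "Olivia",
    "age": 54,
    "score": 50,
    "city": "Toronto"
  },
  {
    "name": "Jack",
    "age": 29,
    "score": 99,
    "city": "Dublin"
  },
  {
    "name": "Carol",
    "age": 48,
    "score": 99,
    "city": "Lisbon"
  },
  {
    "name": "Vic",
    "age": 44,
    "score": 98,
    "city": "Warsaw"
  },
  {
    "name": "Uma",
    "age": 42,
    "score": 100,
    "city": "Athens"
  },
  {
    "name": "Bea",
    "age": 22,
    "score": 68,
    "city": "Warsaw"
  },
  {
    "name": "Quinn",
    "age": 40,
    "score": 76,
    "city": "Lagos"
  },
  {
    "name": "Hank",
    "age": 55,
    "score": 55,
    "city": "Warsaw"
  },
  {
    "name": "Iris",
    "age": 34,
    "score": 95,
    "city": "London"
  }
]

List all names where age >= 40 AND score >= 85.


Checking both conditions:
  Leo (age=37, score=82) -> no
  Olivia (age=54, score=50) -> no
  Jack (age=29, score=99) -> no
  Carol (age=48, score=99) -> YES
  Vic (age=44, score=98) -> YES
  Uma (age=42, score=100) -> YES
  Bea (age=22, score=68) -> no
  Quinn (age=40, score=76) -> no
  Hank (age=55, score=55) -> no
  Iris (age=34, score=95) -> no


ANSWER: Carol, Vic, Uma


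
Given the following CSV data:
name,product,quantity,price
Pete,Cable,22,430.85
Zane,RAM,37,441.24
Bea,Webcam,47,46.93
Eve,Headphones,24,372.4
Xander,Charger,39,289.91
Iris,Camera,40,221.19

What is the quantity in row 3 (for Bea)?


Row 3: Bea
Column 'quantity' = 47

ANSWER: 47


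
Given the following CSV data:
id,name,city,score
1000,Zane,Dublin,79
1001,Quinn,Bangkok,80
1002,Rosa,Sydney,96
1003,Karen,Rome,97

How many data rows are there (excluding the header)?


Counting rows (excluding header):
Header: id,name,city,score
Data rows: 4

ANSWER: 4


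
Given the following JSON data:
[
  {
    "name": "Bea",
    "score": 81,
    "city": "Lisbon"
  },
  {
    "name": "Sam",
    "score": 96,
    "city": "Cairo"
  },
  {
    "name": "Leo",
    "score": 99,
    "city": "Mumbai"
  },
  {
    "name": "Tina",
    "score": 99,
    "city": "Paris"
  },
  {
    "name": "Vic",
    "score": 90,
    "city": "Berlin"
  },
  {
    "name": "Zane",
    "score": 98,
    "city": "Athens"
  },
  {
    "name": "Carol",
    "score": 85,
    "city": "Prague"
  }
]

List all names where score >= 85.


Filtering records where score >= 85:
  Bea (score=81) -> no
  Sam (score=96) -> YES
  Leo (score=99) -> YES
  Tina (score=99) -> YES
  Vic (score=90) -> YES
  Zane (score=98) -> YES
  Carol (score=85) -> YES


ANSWER: Sam, Leo, Tina, Vic, Zane, Carol


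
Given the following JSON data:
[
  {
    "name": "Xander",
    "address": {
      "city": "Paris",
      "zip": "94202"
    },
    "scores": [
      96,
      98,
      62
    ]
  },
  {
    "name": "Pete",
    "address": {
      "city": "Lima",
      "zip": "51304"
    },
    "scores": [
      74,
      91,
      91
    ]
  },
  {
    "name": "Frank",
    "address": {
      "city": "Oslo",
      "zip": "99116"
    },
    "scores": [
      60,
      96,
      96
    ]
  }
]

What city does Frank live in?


Path: records[2].address.city
Value: Oslo

ANSWER: Oslo


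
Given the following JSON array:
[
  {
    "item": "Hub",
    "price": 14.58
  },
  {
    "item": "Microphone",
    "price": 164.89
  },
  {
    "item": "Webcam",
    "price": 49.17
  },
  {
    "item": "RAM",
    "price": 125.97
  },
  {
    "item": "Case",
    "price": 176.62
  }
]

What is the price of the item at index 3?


Array index 3 -> RAM
price = 125.97

ANSWER: 125.97


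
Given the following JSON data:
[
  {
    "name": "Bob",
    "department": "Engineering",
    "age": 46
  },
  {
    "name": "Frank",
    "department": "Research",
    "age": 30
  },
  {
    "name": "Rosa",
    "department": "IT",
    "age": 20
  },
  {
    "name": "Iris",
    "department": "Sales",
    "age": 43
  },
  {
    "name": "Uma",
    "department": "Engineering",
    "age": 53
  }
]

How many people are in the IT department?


Scanning records for department = IT
  Record 2: Rosa
Count: 1

ANSWER: 1


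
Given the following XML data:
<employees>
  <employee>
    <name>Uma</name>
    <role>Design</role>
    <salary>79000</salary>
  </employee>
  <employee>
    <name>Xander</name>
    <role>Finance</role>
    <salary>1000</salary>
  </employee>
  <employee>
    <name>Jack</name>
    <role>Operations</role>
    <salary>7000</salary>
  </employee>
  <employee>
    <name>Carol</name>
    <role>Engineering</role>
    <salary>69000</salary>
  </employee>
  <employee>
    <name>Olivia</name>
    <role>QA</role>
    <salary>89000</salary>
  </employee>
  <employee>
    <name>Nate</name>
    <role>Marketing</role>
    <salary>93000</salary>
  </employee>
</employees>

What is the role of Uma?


Searching for <employee> with <name>Uma</name>
Found at position 1
<role>Design</role>

ANSWER: Design


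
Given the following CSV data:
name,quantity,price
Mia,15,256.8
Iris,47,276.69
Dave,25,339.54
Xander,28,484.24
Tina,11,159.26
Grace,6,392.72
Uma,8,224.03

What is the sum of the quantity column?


Values in 'quantity' column:
  Row 1: 15
  Row 2: 47
  Row 3: 25
  Row 4: 28
  Row 5: 11
  Row 6: 6
  Row 7: 8
Sum = 15 + 47 + 25 + 28 + 11 + 6 + 8 = 140

ANSWER: 140


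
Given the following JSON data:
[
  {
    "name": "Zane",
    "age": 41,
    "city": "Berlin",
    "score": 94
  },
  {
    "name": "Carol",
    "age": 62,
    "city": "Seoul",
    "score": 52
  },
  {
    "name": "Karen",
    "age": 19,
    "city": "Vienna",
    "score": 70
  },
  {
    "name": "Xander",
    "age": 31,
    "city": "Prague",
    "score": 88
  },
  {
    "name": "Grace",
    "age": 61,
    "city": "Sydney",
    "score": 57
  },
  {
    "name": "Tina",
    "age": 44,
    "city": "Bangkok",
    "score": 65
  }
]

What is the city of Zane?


Looking up record where name = Zane
Record index: 0
Field 'city' = Berlin

ANSWER: Berlin


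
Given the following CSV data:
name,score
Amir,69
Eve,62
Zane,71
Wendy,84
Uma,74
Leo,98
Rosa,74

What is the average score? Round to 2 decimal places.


Scores: 69, 62, 71, 84, 74, 98, 74
Sum = 532
Count = 7
Average = 532 / 7 = 76.00

ANSWER: 76.00


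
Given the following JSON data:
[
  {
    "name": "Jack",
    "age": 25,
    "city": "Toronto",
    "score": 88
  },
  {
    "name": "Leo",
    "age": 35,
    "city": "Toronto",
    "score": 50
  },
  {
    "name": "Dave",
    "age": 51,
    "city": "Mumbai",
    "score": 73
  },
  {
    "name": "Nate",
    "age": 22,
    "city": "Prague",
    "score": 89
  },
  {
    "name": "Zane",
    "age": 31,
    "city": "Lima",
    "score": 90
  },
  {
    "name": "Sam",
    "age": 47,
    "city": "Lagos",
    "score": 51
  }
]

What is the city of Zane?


Looking up record where name = Zane
Record index: 4
Field 'city' = Lima

ANSWER: Lima


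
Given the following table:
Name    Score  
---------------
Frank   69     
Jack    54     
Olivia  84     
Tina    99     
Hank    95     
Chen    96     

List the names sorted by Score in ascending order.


Sorting by Score (ascending):
  Jack: 54
  Frank: 69
  Olivia: 84
  Hank: 95
  Chen: 96
  Tina: 99


ANSWER: Jack, Frank, Olivia, Hank, Chen, Tina


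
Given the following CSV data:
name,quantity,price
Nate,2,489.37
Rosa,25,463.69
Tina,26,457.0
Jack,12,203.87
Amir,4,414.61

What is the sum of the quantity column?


Values in 'quantity' column:
  Row 1: 2
  Row 2: 25
  Row 3: 26
  Row 4: 12
  Row 5: 4
Sum = 2 + 25 + 26 + 12 + 4 = 69

ANSWER: 69


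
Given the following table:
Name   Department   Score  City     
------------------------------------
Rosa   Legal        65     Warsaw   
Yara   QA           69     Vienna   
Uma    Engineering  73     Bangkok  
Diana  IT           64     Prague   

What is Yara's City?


Row 2: Yara
City = Vienna

ANSWER: Vienna


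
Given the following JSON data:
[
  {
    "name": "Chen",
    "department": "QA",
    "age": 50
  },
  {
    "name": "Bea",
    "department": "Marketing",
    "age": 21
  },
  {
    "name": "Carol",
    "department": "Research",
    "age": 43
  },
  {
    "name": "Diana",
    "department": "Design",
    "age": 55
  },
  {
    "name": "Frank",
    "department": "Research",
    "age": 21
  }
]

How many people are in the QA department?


Scanning records for department = QA
  Record 0: Chen
Count: 1

ANSWER: 1


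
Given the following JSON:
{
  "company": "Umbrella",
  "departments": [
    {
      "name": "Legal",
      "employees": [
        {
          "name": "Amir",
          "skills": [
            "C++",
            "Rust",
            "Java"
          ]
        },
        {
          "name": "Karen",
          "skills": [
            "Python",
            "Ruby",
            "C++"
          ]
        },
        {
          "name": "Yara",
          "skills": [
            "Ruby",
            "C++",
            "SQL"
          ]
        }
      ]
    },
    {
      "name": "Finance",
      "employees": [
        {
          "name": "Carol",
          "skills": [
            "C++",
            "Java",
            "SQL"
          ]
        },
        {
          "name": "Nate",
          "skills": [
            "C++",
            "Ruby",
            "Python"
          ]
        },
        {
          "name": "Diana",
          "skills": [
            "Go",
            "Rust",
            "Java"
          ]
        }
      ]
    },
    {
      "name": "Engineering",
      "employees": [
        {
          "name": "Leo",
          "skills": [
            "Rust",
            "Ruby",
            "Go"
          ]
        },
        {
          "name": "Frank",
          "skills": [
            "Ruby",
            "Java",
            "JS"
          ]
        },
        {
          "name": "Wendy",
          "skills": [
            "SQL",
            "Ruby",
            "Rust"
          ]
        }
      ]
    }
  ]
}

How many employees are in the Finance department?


Path: departments[1].employees
Count: 3

ANSWER: 3


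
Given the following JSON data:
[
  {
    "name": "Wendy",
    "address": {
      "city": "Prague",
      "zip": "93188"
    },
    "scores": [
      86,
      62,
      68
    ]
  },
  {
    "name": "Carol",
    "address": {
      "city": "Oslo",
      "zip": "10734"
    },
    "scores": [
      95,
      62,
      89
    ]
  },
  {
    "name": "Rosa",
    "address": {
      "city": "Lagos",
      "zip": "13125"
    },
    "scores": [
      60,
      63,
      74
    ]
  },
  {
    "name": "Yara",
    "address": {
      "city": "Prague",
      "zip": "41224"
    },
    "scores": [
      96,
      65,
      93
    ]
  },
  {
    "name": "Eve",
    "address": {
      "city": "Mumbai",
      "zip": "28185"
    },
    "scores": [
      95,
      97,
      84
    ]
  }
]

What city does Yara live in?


Path: records[3].address.city
Value: Prague

ANSWER: Prague


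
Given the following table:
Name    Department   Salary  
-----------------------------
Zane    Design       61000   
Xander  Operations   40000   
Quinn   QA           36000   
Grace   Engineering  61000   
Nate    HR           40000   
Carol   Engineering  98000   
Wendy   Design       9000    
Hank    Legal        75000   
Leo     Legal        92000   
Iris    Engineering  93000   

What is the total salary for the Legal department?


Legal department members:
  Hank: 75000
  Leo: 92000
Total = 75000 + 92000 = 167000

ANSWER: 167000


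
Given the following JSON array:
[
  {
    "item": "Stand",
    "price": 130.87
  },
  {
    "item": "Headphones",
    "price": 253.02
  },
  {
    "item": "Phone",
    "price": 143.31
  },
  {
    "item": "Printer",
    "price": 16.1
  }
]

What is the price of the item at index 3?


Array index 3 -> Printer
price = 16.1

ANSWER: 16.1


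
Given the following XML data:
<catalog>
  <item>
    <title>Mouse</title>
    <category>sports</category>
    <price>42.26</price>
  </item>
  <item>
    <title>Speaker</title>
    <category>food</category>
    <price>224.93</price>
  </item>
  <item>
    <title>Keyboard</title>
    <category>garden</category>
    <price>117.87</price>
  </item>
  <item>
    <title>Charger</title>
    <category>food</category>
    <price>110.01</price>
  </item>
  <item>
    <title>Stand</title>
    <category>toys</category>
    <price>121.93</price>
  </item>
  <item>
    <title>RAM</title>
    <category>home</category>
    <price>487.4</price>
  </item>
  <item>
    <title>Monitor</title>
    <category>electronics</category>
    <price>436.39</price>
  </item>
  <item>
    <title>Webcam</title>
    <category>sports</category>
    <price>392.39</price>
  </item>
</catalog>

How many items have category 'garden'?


Scanning <item> elements for <category>garden</category>:
  Item 3: Keyboard -> MATCH
Count: 1

ANSWER: 1


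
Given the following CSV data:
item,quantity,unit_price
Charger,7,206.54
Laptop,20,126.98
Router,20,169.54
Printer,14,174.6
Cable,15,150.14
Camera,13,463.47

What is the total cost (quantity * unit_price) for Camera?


Row: Camera
quantity = 13
unit_price = 463.47
total = 13 * 463.47 = 6025.11

ANSWER: 6025.11


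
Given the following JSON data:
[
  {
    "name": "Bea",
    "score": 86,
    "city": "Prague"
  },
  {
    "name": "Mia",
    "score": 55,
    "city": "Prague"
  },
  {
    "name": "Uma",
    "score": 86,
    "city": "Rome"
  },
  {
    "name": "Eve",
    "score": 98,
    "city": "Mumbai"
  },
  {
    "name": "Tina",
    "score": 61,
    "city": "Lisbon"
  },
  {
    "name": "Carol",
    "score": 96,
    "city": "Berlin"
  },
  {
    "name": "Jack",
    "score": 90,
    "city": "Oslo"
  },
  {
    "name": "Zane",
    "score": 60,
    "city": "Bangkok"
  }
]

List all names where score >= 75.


Filtering records where score >= 75:
  Bea (score=86) -> YES
  Mia (score=55) -> no
  Uma (score=86) -> YES
  Eve (score=98) -> YES
  Tina (score=61) -> no
  Carol (score=96) -> YES
  Jack (score=90) -> YES
  Zane (score=60) -> no


ANSWER: Bea, Uma, Eve, Carol, Jack


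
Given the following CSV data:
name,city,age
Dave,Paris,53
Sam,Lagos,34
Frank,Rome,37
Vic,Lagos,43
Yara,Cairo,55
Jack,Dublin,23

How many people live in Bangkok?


Scanning city column for 'Bangkok':
Total matches: 0

ANSWER: 0


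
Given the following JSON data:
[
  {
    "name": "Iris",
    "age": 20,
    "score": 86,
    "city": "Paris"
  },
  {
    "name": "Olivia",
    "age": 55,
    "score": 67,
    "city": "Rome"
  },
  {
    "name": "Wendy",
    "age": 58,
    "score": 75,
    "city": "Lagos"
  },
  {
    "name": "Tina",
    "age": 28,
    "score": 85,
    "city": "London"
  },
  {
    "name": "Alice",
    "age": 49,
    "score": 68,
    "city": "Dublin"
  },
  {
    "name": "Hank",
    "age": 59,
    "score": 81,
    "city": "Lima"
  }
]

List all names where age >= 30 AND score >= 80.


Checking both conditions:
  Iris (age=20, score=86) -> no
  Olivia (age=55, score=67) -> no
  Wendy (age=58, score=75) -> no
  Tina (age=28, score=85) -> no
  Alice (age=49, score=68) -> no
  Hank (age=59, score=81) -> YES


ANSWER: Hank


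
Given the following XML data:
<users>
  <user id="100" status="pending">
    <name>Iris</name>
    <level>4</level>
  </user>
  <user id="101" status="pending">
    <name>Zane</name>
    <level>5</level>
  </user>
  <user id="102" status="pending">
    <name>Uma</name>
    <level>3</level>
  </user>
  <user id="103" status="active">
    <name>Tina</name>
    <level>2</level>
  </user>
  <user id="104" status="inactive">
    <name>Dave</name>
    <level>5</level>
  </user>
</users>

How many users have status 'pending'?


Counting users with status='pending':
  Iris (id=100) -> MATCH
  Zane (id=101) -> MATCH
  Uma (id=102) -> MATCH
Count: 3

ANSWER: 3


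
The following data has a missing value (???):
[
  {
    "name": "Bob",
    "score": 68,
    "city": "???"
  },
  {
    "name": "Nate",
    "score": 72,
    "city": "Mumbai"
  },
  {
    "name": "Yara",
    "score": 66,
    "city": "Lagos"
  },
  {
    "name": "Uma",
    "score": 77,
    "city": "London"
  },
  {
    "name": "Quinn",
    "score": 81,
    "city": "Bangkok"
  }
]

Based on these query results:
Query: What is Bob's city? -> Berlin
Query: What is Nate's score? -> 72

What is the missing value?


The missing value is Bob's city
From query: Bob's city = Berlin

ANSWER: Berlin


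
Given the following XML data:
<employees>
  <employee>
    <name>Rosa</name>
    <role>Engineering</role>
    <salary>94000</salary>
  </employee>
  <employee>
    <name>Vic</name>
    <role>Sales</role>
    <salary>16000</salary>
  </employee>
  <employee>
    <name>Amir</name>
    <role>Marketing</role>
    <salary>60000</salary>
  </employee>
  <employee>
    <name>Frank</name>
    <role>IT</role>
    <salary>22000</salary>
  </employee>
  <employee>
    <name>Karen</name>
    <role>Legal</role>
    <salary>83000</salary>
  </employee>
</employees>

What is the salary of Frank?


Searching for <employee> with <name>Frank</name>
Found at position 4
<salary>22000</salary>

ANSWER: 22000


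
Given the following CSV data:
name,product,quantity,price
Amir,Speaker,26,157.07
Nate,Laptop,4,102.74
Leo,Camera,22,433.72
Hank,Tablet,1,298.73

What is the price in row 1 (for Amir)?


Row 1: Amir
Column 'price' = 157.07

ANSWER: 157.07


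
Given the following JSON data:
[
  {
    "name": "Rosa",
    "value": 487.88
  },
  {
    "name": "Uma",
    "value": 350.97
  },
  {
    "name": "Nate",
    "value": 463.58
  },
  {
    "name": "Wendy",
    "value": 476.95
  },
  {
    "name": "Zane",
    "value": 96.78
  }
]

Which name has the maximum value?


Comparing values:
  Rosa: 487.88
  Uma: 350.97
  Nate: 463.58
  Wendy: 476.95
  Zane: 96.78
Maximum: Rosa (487.88)

ANSWER: Rosa


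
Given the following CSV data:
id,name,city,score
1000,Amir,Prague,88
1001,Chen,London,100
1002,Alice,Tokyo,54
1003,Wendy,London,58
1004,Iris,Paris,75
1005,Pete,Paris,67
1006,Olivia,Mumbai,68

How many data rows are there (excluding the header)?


Counting rows (excluding header):
Header: id,name,city,score
Data rows: 7

ANSWER: 7


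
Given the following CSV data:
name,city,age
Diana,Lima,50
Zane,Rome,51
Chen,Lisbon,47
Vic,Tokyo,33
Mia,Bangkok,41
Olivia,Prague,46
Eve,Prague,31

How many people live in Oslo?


Scanning city column for 'Oslo':
Total matches: 0

ANSWER: 0


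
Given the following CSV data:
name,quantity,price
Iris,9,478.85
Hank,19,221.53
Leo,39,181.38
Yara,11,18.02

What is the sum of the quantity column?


Values in 'quantity' column:
  Row 1: 9
  Row 2: 19
  Row 3: 39
  Row 4: 11
Sum = 9 + 19 + 39 + 11 = 78

ANSWER: 78


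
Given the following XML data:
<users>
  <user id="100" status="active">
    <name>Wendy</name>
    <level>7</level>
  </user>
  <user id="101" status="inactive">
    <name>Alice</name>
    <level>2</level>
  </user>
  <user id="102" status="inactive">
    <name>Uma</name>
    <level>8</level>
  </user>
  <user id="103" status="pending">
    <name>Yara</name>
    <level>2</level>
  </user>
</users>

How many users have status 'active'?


Counting users with status='active':
  Wendy (id=100) -> MATCH
Count: 1

ANSWER: 1


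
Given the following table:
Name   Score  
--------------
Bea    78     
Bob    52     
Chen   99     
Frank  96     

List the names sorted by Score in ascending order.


Sorting by Score (ascending):
  Bob: 52
  Bea: 78
  Frank: 96
  Chen: 99


ANSWER: Bob, Bea, Frank, Chen


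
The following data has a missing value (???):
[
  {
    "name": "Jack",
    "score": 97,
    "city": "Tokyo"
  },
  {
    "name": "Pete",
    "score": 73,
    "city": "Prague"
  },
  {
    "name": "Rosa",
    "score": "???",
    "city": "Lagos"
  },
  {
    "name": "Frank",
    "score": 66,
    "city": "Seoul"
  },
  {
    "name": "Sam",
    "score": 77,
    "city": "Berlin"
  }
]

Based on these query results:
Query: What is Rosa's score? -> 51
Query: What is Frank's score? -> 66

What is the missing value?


The missing value is Rosa's score
From query: Rosa's score = 51

ANSWER: 51


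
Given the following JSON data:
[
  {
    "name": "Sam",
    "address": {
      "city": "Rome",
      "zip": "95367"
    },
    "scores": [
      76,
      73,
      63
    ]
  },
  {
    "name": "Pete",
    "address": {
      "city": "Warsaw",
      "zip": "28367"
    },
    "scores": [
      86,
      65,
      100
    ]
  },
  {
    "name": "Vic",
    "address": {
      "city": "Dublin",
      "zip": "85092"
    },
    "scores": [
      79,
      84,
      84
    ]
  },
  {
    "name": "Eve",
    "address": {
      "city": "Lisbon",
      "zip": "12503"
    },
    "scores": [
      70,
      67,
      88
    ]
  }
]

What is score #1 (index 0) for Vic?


Path: records[2].scores[0]
Value: 79

ANSWER: 79


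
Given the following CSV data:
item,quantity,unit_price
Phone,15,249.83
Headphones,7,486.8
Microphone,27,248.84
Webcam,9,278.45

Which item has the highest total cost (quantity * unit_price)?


Computing row totals:
  Phone: 3747.45
  Headphones: 3407.6
  Microphone: 6718.68
  Webcam: 2506.05
Maximum: Microphone (6718.68)

ANSWER: Microphone


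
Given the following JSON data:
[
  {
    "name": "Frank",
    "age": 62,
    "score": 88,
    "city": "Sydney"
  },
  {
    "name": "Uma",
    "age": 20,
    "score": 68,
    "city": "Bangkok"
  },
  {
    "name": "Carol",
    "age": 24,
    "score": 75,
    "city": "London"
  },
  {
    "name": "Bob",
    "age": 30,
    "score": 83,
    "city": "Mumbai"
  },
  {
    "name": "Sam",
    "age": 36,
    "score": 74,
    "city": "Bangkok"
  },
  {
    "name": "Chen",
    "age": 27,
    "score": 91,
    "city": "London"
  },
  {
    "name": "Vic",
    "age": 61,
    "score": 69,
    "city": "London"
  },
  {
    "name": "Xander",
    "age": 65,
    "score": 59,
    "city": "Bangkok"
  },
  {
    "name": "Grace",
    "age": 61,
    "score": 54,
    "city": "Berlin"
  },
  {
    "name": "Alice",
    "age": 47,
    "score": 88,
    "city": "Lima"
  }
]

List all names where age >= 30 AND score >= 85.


Checking both conditions:
  Frank (age=62, score=88) -> YES
  Uma (age=20, score=68) -> no
  Carol (age=24, score=75) -> no
  Bob (age=30, score=83) -> no
  Sam (age=36, score=74) -> no
  Chen (age=27, score=91) -> no
  Vic (age=61, score=69) -> no
  Xander (age=65, score=59) -> no
  Grace (age=61, score=54) -> no
  Alice (age=47, score=88) -> YES


ANSWER: Frank, Alice


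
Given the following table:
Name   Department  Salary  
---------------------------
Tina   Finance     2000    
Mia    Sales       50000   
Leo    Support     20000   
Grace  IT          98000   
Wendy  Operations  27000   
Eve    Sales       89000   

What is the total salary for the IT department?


IT department members:
  Grace: 98000
Total = 98000 = 98000

ANSWER: 98000


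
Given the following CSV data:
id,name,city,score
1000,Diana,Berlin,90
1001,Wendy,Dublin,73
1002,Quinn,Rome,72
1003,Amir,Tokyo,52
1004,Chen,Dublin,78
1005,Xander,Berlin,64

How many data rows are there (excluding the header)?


Counting rows (excluding header):
Header: id,name,city,score
Data rows: 6

ANSWER: 6


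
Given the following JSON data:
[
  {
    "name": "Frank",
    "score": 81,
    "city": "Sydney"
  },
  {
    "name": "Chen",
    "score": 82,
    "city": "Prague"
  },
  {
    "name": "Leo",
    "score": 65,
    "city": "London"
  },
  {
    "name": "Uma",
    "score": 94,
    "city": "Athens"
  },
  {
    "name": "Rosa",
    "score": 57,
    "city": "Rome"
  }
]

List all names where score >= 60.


Filtering records where score >= 60:
  Frank (score=81) -> YES
  Chen (score=82) -> YES
  Leo (score=65) -> YES
  Uma (score=94) -> YES
  Rosa (score=57) -> no


ANSWER: Frank, Chen, Leo, Uma


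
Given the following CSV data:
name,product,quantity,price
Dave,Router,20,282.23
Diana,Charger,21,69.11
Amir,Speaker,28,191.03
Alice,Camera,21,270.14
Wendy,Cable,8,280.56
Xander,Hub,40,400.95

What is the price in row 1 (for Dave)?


Row 1: Dave
Column 'price' = 282.23

ANSWER: 282.23


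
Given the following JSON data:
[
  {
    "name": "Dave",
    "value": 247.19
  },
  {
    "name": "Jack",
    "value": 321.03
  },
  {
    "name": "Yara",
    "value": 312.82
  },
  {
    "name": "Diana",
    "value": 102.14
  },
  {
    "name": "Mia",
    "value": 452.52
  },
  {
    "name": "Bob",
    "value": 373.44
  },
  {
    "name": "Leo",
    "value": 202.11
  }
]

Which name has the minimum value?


Comparing values:
  Dave: 247.19
  Jack: 321.03
  Yara: 312.82
  Diana: 102.14
  Mia: 452.52
  Bob: 373.44
  Leo: 202.11
Minimum: Diana (102.14)

ANSWER: Diana


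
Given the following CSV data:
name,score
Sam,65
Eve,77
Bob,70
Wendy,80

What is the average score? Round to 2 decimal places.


Scores: 65, 77, 70, 80
Sum = 292
Count = 4
Average = 292 / 4 = 73.00

ANSWER: 73.00


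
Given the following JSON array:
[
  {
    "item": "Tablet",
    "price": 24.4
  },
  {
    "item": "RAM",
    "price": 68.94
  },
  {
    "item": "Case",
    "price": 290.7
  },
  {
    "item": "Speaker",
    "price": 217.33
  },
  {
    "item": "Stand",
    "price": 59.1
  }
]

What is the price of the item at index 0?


Array index 0 -> Tablet
price = 24.4

ANSWER: 24.4


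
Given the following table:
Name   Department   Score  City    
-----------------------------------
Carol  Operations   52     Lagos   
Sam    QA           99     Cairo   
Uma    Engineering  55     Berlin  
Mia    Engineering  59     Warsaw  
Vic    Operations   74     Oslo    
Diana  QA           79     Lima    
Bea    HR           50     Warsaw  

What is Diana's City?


Row 6: Diana
City = Lima

ANSWER: Lima


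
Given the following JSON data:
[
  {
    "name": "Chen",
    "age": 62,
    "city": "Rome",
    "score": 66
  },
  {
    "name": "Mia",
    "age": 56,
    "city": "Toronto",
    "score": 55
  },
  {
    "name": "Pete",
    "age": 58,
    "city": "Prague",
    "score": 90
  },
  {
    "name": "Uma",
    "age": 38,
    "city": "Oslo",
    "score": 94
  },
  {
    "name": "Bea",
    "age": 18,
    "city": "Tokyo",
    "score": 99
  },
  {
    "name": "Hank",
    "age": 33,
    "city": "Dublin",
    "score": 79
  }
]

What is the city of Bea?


Looking up record where name = Bea
Record index: 4
Field 'city' = Tokyo

ANSWER: Tokyo


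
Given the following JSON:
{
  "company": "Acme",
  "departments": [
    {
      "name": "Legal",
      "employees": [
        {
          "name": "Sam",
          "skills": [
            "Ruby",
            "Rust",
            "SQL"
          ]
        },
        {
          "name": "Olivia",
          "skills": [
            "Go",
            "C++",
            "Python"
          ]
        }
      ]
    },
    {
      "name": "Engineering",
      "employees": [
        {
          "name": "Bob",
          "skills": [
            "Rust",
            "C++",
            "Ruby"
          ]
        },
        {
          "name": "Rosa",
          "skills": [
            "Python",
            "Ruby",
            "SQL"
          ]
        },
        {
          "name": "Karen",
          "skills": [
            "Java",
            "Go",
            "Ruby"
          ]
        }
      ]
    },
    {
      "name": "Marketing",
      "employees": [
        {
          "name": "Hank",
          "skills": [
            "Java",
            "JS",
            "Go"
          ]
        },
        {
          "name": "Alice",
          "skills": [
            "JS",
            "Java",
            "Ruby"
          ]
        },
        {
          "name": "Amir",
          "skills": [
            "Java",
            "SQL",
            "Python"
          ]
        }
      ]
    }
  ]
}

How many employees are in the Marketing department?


Path: departments[2].employees
Count: 3

ANSWER: 3


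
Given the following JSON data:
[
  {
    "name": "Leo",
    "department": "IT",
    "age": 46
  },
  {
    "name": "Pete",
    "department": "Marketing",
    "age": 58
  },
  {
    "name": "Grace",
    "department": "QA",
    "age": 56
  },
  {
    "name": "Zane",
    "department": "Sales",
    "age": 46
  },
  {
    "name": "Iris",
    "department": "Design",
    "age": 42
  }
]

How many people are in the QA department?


Scanning records for department = QA
  Record 2: Grace
Count: 1

ANSWER: 1


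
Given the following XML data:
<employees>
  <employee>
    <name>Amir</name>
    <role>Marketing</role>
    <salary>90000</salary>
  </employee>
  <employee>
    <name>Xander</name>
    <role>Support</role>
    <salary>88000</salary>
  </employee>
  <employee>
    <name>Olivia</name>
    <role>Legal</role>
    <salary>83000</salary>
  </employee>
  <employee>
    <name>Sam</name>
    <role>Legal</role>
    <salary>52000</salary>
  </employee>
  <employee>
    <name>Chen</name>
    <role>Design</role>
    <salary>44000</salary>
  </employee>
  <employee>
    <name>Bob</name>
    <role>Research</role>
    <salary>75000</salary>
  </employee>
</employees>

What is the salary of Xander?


Searching for <employee> with <name>Xander</name>
Found at position 2
<salary>88000</salary>

ANSWER: 88000


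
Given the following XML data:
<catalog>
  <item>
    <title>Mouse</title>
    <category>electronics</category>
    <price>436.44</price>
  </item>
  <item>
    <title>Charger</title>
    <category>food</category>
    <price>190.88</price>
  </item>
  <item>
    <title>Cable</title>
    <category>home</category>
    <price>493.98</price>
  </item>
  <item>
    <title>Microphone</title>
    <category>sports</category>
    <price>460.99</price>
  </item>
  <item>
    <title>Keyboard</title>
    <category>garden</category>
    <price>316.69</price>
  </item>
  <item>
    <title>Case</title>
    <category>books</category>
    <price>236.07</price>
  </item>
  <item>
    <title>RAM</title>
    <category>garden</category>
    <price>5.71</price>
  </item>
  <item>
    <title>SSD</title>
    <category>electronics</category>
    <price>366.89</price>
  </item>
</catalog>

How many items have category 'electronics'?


Scanning <item> elements for <category>electronics</category>:
  Item 1: Mouse -> MATCH
  Item 8: SSD -> MATCH
Count: 2

ANSWER: 2


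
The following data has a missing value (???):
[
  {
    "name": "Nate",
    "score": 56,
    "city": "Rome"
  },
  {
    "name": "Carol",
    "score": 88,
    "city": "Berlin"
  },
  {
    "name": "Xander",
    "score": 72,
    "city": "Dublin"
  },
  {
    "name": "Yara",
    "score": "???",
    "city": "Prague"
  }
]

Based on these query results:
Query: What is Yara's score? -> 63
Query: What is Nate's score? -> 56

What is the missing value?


The missing value is Yara's score
From query: Yara's score = 63

ANSWER: 63


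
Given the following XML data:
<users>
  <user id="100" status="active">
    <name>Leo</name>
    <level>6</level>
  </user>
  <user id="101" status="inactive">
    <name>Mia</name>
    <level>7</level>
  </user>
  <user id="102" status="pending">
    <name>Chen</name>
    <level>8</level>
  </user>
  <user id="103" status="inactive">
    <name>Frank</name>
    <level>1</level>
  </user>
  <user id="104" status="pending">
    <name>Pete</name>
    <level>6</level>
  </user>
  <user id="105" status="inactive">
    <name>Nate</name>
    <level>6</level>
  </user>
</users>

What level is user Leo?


Finding user: Leo
<level>6</level>

ANSWER: 6


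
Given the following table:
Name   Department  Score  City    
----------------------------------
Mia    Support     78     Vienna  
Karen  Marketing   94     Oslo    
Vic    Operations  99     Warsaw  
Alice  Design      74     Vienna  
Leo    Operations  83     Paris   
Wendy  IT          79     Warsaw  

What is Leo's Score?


Row 5: Leo
Score = 83

ANSWER: 83


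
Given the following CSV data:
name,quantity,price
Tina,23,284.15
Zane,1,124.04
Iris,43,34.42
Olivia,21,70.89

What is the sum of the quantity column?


Values in 'quantity' column:
  Row 1: 23
  Row 2: 1
  Row 3: 43
  Row 4: 21
Sum = 23 + 1 + 43 + 21 = 88

ANSWER: 88


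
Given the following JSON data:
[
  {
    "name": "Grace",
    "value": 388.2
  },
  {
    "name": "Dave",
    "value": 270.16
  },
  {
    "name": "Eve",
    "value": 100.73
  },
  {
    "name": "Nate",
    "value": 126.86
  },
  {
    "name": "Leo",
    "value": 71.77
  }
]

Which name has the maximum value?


Comparing values:
  Grace: 388.2
  Dave: 270.16
  Eve: 100.73
  Nate: 126.86
  Leo: 71.77
Maximum: Grace (388.2)

ANSWER: Grace


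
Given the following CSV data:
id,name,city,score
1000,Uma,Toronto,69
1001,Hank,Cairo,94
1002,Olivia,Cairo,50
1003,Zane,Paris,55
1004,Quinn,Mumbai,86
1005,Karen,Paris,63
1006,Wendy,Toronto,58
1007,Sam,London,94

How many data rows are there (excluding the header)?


Counting rows (excluding header):
Header: id,name,city,score
Data rows: 8

ANSWER: 8


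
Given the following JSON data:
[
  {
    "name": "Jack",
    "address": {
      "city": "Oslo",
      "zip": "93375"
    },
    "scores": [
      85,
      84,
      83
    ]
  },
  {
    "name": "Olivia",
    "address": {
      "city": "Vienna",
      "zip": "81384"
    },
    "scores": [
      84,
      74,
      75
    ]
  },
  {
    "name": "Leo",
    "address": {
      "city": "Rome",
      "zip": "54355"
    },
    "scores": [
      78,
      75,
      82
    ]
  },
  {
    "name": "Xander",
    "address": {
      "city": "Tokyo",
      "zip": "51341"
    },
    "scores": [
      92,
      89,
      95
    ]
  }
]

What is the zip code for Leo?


Path: records[2].address.zip
Value: 54355

ANSWER: 54355
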